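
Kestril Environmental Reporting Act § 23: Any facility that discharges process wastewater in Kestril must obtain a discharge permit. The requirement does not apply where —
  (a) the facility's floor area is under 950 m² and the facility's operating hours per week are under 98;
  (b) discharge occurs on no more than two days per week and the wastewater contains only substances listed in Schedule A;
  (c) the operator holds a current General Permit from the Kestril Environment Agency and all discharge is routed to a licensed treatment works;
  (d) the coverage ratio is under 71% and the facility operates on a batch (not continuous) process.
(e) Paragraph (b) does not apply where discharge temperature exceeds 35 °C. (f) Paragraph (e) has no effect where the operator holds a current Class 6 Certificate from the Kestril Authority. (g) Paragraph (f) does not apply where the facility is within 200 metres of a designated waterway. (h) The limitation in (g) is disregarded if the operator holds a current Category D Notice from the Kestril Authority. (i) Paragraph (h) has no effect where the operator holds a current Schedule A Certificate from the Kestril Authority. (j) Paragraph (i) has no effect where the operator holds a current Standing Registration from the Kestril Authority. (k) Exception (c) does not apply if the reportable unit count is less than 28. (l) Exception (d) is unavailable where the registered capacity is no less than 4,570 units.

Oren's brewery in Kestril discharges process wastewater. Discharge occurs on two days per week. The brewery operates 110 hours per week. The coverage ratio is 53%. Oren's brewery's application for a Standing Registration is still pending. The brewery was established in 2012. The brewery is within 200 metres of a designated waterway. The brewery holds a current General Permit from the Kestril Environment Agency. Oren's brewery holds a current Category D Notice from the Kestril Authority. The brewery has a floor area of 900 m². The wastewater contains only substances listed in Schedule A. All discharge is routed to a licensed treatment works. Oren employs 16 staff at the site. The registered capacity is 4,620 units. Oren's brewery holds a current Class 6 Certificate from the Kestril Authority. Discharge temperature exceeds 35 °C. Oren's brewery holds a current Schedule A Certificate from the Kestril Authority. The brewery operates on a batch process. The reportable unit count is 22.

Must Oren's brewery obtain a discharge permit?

Exception (a) does not apply: the facility's operating hours per week are 110, not under 98.
All of (b)'s requirements are met (discharge occurs on no more than two days per week; the wastewater is Schedule-A-only). Turning to paragraphs (e)–(j): (e) is triggered — discharge temperature exceeds 35 °C. (f) is engaged (a current Class 6 Certificate is held), but is set aside by (g): (g) operates against (f): the brewery is within 200 m of a designated waterway. (h) would limit (g) — a current Category D Notice is held — but (i) sets (h) aside: (i) operates against (h): a current Schedule A Certificate is held. (j), which would lift (i), is not triggered — the Standing Registration is not current. Exception (b) does not apply.
Exception (c)'s conditions are all satisfied: a current General Permit is held; discharge is routed to a licensed treatment works. Turning to paragraph (k): (k) is engaged — the reportable unit count is 22, less than the 28 limit. Exception (c) does not apply.
Exception (d) is satisfied on its face — the coverage ratio is 53%, under the 71% limit; the facility operates on a batch process. However, paragraph (l) must be considered: (l) operates — the registered capacity is 4,620 units, meeting the 4,570 units threshold. (d) is therefore removed.
No exception displaces § 23.

Yes — Oren's brewery must obtain a discharge permit.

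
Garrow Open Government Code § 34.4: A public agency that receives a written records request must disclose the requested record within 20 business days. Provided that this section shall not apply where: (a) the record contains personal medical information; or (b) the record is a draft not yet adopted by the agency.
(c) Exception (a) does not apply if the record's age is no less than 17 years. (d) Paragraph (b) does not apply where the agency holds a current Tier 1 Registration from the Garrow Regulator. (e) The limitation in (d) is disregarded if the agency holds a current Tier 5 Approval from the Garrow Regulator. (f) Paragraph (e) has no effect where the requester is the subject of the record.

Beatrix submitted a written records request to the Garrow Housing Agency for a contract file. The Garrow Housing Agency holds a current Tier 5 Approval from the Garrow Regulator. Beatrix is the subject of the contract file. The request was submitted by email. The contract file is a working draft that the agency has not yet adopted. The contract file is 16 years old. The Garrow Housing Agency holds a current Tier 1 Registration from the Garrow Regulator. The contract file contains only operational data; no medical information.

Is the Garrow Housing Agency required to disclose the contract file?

Exception (a) fails — the contract file contains only operational data.
Exception (b)'s conditions are all satisfied: the contract file is an unadopted draft. But: (d) operates against (b): a current Tier 1 Registration is held. (e) would limit (d) — a current Tier 5 Approval is held — but (f) sets (e) aside: (f) operates against (e): Beatrix is the subject of the contract file. Exception (b) does not apply.
No exception applies. The general rule governs.

Yes — the Garrow Housing Agency must disclose the contract file.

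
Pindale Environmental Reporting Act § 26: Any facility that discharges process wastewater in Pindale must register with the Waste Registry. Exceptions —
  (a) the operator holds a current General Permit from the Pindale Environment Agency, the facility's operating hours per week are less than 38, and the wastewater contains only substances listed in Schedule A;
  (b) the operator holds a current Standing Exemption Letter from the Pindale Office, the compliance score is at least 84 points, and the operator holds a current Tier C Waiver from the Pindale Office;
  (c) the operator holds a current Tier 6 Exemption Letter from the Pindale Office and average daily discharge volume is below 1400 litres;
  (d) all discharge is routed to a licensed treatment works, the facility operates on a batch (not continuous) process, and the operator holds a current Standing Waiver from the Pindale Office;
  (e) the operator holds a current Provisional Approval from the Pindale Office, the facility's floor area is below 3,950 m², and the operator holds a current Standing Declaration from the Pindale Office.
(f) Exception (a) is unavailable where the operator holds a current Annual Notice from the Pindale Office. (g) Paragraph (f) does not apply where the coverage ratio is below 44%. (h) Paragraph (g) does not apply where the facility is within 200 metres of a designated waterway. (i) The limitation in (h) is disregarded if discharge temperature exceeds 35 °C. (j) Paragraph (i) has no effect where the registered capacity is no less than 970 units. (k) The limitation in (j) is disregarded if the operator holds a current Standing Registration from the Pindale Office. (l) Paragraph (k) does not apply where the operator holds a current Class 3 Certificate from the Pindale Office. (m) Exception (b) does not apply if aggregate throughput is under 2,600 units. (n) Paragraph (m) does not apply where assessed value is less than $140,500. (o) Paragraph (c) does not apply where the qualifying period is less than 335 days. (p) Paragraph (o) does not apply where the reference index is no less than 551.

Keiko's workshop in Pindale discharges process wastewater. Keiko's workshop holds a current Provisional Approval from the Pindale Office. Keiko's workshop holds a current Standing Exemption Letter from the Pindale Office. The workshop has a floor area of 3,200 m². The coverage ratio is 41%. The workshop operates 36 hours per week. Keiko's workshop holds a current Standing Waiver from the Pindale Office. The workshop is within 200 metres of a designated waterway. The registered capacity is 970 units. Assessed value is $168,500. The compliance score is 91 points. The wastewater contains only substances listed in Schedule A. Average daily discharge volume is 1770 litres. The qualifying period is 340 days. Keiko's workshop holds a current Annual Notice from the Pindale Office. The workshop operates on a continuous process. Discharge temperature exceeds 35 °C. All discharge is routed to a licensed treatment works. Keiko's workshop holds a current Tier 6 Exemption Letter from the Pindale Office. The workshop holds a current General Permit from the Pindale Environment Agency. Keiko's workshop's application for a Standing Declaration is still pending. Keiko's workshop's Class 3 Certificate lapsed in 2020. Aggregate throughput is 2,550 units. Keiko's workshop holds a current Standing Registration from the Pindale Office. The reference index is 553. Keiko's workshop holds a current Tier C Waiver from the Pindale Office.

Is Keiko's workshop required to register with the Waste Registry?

No — exception (a) applies; Keiko's workshop is not required to register with the Waste Registry.

Exception (a) is satisfied on its face — a current General Permit is held; the facility's operating hours per week are 36, less than the 38 limit; the wastewater is Schedule-A-only. As to paragraphs (f)–(l): (f) operates (a current Annual Notice is held), but is overridden by (g): (g) operates against (f): the coverage ratio is 41%, below the 44% limit. (h) operates (the workshop is within 200 m of a designated waterway), but is set aside by (i): (i) operates against (h): discharge temperature exceeds 35 °C. (j) operates (the registered capacity is 970 units, meeting the 970 units threshold), but is itself disapplied by (k): (k) is triggered — a current Standing Registration is held. (l), which would lift (k), is not engaged — the Class 3 Certificate is not current. So (a) applies.
Exception (b) is satisfied on its face — a current Standing Exemption Letter is held; the compliance score is 91 points, meeting the 84 points threshold; a current Tier C Waiver is held. But applying paragraphs (m)–(n): (m) applies — aggregate throughput is 2,550 units, under the 2,600 units limit. (n), which would lift (m), is not engaged — assessed value is $168,500, not less than $140,500. (b) is therefore removed.
Exception (c) requires that average daily discharge volume is below 1400 litres; but average daily discharge volume is 1770 litres, not below 1400 litres, so (c) is unavailable.
Exception (d) fails — the facility operates on a continuous process.
Exception (e) does not apply: there is no Standing Declaration in force.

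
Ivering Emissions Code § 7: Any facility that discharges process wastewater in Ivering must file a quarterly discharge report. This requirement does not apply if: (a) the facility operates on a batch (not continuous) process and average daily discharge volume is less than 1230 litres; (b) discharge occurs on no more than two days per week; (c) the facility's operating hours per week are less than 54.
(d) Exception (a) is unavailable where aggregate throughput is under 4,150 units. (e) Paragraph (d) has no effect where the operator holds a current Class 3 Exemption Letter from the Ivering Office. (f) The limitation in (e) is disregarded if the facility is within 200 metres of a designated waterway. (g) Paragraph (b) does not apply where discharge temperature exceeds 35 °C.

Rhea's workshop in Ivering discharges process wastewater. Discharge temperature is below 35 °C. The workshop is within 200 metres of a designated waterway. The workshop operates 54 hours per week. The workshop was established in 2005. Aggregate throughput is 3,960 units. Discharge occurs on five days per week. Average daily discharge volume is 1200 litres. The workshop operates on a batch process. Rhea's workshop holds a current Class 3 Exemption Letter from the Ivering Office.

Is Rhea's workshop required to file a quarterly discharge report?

Exception (a)'s conditions are all satisfied: the facility operates on a batch process; average daily discharge volume is 1200 litres, less than the 1230 litres limit. Turning to paragraphs (d)–(f): (d) is engaged — aggregate throughput is 3,960 units, under the 4,150 units limit. (e) operates (a current Class 3 Exemption Letter is held), but is itself disapplied by (f): (f) applies — the workshop is within 200 m of a designated waterway. (a) is therefore removed.
Exception (b) requires that discharge occurs on no more than two days per week; but discharge occurs on five days per week, so (b) is unavailable.
Exception (c) fails — the facility's operating hours per week are 54, not less than 54.
None of the exceptions is available; § 7 applies in full.

Yes — Rhea's workshop must file a quarterly discharge report.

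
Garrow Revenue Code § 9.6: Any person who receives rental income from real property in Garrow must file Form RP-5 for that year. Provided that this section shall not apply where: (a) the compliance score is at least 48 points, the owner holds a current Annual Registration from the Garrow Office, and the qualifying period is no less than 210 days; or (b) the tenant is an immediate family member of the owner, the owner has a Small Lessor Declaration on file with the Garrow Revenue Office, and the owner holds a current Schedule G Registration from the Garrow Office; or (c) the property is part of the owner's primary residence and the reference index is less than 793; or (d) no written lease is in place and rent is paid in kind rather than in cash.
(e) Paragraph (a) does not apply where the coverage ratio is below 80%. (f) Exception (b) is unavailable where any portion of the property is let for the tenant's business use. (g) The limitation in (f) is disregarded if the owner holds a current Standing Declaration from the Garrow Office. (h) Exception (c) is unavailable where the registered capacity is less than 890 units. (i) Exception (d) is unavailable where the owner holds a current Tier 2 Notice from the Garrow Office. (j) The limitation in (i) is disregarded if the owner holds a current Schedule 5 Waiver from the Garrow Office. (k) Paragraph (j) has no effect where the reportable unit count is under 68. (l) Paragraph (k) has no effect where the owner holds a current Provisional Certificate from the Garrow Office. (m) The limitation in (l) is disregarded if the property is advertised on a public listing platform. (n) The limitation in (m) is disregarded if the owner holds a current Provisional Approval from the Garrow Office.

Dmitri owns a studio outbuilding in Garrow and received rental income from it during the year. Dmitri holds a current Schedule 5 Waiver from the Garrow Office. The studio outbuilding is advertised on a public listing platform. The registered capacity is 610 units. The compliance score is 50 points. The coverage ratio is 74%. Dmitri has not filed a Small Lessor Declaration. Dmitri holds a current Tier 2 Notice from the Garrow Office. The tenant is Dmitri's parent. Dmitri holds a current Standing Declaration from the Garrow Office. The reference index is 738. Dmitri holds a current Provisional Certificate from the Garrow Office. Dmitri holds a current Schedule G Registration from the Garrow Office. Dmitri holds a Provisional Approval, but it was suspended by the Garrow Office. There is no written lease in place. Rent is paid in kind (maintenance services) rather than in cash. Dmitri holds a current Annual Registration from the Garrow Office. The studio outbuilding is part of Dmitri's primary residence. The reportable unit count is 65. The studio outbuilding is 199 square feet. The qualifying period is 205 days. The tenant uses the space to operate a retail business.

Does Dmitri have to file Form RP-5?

Exception (a) does not apply: the qualifying period is 205 days, short of 210 days.
Exception (b) fails — no Small Lessor Declaration is on file.
Exception (c)'s conditions are all satisfied: the studio outbuilding is part of the primary residence; the reference index is 738, less than the 793 limit. Turning to paragraph (h): (h) applies — the registered capacity is 610 units, less than the 890 units limit. Exception (c) does not apply.
Exception (d): there is no written lease; rent is paid in kind — every condition holds. But: (i) applies — a current Tier 2 Notice is held. (j) applies (a current Schedule 5 Waiver is held), but is itself disapplied by (k): (k) operates against (j): the reportable unit count is 65, under the 68 limit. (l) would limit (k) — a current Provisional Certificate is held — but (m) sets (l) aside: (m) operates — the property is publicly advertised. (n) does not operate here (no current Provisional Approval is held), so (m) stands. (d) is therefore removed.
Every exception is unavailable, so the rule governs.

Yes — Dmitri must file Form RP-5.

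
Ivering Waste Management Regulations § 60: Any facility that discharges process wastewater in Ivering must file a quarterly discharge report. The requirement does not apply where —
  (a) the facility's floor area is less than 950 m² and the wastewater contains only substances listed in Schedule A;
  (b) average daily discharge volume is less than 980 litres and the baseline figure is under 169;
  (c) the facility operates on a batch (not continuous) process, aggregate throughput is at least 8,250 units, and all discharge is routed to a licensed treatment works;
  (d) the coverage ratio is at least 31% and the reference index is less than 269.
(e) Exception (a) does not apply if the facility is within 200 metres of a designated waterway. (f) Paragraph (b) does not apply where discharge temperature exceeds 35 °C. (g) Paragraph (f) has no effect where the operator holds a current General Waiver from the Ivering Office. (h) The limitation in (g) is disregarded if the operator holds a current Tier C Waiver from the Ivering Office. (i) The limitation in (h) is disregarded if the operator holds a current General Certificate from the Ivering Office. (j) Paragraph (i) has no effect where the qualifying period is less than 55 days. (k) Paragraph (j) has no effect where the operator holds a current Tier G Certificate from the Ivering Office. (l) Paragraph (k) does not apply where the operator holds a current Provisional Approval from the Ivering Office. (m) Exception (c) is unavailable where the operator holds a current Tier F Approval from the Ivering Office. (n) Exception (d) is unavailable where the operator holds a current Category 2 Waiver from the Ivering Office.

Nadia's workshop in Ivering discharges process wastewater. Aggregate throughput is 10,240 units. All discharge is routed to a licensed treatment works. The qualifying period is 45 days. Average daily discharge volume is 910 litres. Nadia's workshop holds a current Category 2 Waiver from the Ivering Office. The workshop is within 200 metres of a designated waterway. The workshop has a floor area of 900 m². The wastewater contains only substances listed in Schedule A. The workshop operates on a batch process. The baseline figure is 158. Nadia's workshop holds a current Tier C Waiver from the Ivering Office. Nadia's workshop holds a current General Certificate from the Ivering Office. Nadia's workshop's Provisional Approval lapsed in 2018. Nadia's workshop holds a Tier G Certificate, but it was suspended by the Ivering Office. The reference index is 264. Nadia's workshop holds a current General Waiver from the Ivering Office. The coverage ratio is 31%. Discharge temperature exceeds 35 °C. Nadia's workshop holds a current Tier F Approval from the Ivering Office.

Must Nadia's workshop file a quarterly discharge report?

Yes — Nadia's workshop must file a quarterly discharge report.

Exception (a)'s conditions are all satisfied: the facility's floor area is 900 m², less than the 950 m² limit; the wastewater is Schedule-A-only. But: (e) operates against (a): the workshop is within 200 m of a designated waterway. (a) is therefore removed.
Exception (b)'s conditions are all satisfied: average daily discharge volume is 910 litres, less than the 980 litres limit; the baseline figure is 158, under the 169 limit. But: (f) applies — discharge temperature exceeds 35 °C. (g) would limit (f) — a current General Waiver is held — but (h) sets (g) aside: (h) operates — a current Tier C Waiver is held. (i) would limit (h) — a current General Certificate is held — but (j) sets (i) aside: (j) is engaged — the qualifying period is 45 days, less than the 55 days limit. (k), which would lift (j), is inapplicable — there is no Tier G Certificate in force. (b) is therefore removed.
Exception (c)'s conditions are all satisfied: the facility operates on a batch process; aggregate throughput is 10,240 units, meeting the 8,250 units threshold; discharge is routed to a licensed treatment works. But: (m) operates against (c): a current Tier F Approval is held. Exception (c) does not apply.
Exception (d) is satisfied on its face — the coverage ratio is 31%, meeting the 31% threshold; the reference index is 264, less than the 269 limit. But applying paragraph (n): (n) operates — a current Category 2 Waiver is held. (d) is therefore removed.
No exception is made out. Nadia's workshop falls within the general rule.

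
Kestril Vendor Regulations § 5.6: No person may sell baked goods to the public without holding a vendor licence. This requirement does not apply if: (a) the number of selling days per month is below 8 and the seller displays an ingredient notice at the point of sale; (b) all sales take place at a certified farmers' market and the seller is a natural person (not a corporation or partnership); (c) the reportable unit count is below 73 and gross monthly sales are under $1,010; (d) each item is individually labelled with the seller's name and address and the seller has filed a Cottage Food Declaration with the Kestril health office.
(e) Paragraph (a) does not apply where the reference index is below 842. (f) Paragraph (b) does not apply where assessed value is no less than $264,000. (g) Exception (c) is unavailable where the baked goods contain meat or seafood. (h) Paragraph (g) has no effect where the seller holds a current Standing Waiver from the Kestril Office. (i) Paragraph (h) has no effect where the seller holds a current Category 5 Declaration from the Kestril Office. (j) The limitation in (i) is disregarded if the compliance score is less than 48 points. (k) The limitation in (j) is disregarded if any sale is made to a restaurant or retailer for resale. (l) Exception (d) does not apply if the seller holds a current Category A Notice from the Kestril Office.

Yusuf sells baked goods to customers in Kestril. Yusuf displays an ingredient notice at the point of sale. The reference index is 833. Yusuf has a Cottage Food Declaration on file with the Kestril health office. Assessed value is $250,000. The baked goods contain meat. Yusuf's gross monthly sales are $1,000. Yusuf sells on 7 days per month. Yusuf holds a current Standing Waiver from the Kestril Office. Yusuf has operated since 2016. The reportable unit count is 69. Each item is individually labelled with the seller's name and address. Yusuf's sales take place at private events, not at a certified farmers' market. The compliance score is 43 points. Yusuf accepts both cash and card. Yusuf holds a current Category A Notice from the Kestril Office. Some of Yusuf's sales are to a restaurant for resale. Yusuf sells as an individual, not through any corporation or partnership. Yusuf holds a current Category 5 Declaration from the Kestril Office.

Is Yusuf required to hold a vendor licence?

All of (a)'s requirements are met (the number of selling days per month is 7, below the 8 limit; an ingredient notice is displayed). But applying paragraph (e): (e) is triggered — the reference index is 833, below the 842 limit. (a) is therefore removed.
Exception (b) requires that all sales take place at a certified farmers' market; but sales are at private events, not a certified farmers' market, so (b) is unavailable.
Exception (c)'s conditions are all satisfied: the reportable unit count is 69, below the 73 limit; gross monthly sales are $1,000, under the $1,010 limit. Turning to paragraphs (g)–(k): (g) operates against (c): the baked goods contain meat. (h) would limit (g) — a current Standing Waiver is held — but (i) sets (h) aside: (i) operates against (h): a current Category 5 Declaration is held. (j) would limit (i) — the compliance score is 43 points, less than the 48 points limit — but (k) sets (j) aside: (k) is triggered — some sales are to a restaurant for resale. Exception (c) does not apply.
All of (d)'s requirements are met (items are individually labelled; a Cottage Food Declaration is on file). However, paragraph (l) must be considered: (l) is engaged — a current Category A Notice is held. So (d) is unavailable.
No exception applies. The general rule governs.

Yes — Yusuf must hold a vendor licence.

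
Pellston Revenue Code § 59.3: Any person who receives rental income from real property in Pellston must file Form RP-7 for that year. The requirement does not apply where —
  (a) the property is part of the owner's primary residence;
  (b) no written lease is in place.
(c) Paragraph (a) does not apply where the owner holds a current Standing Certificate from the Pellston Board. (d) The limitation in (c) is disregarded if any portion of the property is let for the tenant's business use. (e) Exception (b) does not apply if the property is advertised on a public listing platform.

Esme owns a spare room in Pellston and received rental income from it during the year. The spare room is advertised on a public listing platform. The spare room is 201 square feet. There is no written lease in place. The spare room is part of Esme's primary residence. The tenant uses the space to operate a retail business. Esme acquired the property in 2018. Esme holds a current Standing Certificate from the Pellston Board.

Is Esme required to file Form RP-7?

No — exception (a) applies; Esme is not required to file Form RP-7.

Exception (a)'s conditions are all satisfied: the spare room is part of the primary residence. As to paragraphs (c)–(d): (c) would limit (a) — a current Standing Certificate is held — but (d) sets (c) aside: (d) operates against (c): the space is let for business use. Exception (a) stands.
Exception (b)'s conditions are all satisfied: there is no written lease. However, paragraph (e) must be considered: (e) operates against (b): the property is publicly advertised. Exception (b) does not apply.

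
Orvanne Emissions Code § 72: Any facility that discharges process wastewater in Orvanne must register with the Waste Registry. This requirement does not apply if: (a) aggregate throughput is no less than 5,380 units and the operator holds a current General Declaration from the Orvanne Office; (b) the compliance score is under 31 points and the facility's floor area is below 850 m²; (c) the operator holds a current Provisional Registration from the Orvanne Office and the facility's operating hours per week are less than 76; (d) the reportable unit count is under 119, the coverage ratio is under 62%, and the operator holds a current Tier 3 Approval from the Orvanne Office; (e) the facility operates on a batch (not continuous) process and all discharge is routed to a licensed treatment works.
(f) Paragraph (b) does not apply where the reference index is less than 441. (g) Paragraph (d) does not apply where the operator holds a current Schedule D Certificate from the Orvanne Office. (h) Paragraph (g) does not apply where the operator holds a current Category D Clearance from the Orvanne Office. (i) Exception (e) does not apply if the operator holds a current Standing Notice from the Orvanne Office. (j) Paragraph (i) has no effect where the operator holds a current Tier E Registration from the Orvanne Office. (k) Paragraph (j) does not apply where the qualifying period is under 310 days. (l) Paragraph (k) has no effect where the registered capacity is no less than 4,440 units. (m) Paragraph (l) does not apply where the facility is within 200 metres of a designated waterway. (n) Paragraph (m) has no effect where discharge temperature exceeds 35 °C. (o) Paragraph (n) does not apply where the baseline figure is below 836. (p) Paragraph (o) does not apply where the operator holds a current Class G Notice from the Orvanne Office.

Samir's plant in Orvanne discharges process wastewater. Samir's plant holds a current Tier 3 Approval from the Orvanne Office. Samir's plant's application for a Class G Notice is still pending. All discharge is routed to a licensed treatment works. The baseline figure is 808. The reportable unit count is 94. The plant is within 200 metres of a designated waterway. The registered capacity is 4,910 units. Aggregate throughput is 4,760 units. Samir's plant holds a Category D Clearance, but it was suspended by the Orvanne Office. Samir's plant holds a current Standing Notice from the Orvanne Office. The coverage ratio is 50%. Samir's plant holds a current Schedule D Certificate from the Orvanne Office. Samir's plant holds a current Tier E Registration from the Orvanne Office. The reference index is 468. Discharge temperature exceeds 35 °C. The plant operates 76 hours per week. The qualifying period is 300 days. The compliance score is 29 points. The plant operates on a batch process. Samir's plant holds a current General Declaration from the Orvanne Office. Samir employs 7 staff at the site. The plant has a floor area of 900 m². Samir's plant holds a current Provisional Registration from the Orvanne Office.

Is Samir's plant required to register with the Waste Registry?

Exception (a) fails — aggregate throughput is 4,760 units, short of 5,380 units.
Exception (b) does not apply: the facility's floor area is 900 m², not below 850 m².
Exception (c) requires that the facility's operating hours per week are less than 76; but the facility's operating hours per week are 76, not less than 76, so (c) is unavailable.
Exception (d) is satisfied on its face — the reportable unit count is 94, under the 119 limit; the coverage ratio is 50%, under the 62% limit; a current Tier 3 Approval is held. But: (g) operates against (d): a current Schedule D Certificate is held. (h), which would lift (g), is not triggered — the Category D Clearance is not current. So (d) is unavailable.
Exception (e) is satisfied on its face — the facility operates on a batch process; discharge is routed to a licensed treatment works. Turning to paragraphs (i)–(p): (i) applies — a current Standing Notice is held. (j) would limit (i) — a current Tier E Registration is held — but (k) sets (j) aside: (k) applies — the qualifying period is 300 days, under the 310 days limit. (l) would limit (k) — the registered capacity is 4,910 units, meeting the 4,440 units threshold — but (m) sets (l) aside: (m) is triggered — the plant is within 200 m of a designated waterway. (n) applies (discharge temperature exceeds 35 °C), but yields to (o): (o) operates against (n): the baseline figure is 808, below the 836 limit. (p), which would lift (o), does not operate here — the Class G Notice is not current. So (e) is unavailable.
None of the exceptions is available; § 72 applies in full.

Yes — Samir's plant must register with the Waste Registry.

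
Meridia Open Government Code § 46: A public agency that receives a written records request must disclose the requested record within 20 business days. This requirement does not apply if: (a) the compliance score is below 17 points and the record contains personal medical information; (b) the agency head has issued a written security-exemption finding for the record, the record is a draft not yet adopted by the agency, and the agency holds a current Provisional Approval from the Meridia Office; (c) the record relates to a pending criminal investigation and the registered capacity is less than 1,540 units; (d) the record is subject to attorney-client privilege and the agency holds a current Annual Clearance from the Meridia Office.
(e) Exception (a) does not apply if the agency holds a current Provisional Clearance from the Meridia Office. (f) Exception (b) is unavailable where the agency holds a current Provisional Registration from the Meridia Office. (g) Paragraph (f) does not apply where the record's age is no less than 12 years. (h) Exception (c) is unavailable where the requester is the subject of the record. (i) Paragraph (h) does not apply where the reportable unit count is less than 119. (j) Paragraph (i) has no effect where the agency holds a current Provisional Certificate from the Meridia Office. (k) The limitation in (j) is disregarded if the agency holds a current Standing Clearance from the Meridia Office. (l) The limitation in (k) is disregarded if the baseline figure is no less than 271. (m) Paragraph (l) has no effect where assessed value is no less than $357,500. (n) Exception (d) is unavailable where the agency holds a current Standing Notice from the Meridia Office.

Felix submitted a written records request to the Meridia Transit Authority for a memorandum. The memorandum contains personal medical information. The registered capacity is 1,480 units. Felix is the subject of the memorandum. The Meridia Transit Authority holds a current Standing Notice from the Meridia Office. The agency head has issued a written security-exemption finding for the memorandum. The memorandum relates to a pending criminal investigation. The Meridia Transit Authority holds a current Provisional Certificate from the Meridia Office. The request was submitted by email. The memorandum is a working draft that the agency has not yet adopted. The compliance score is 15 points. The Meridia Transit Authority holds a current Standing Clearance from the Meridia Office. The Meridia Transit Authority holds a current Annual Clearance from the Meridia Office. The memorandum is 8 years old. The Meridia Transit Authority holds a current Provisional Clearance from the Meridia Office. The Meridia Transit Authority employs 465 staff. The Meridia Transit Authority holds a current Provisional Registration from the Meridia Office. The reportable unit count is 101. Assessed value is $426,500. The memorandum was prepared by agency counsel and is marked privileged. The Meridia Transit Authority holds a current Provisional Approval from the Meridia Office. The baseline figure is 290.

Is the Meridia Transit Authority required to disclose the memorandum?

No — exception (c) applies; the Meridia Transit Authority is not required to disclose the memorandum.

Exception (a)'s conditions are all satisfied: the compliance score is 15 points, below the 17 points limit; the memorandum contains personal medical information. Turning to paragraph (e): (e) operates against (a): a current Provisional Clearance is held. So (a) is unavailable.
Exception (b) is satisfied on its face — a written security-exemption finding has been issued; the memorandum is an unadopted draft; a current Provisional Approval is held. But applying paragraphs (f)–(g): (f) applies — a current Provisional Registration is held. (g), which would lift (f), does not operate here — the record's age is 8 years, short of 12 years. So (b) is unavailable.
Exception (c) is satisfied on its face — the memorandum relates to a pending investigation; the registered capacity is 1,480 units, less than the 1,540 units limit. As to paragraphs (h)–(m): (h) is triggered (Felix is the subject of the memorandum), but is set aside by (i): (i) operates against (h): the reportable unit count is 101, less than the 119 limit. (j) operates (a current Provisional Certificate is held), but is itself disapplied by (k): (k) is triggered — a current Standing Clearance is held. (l) is engaged (the baseline figure is 290, meeting the 271 threshold), but yields to (m): (m) operates against (l): assessed value is $426,500, meeting the $357,500 threshold. Exception (c) stands.
Exception (d): the memorandum is privileged; a current Annual Clearance is held — every condition holds. But: (n) operates against (d): a current Standing Notice is held. (d) is therefore removed.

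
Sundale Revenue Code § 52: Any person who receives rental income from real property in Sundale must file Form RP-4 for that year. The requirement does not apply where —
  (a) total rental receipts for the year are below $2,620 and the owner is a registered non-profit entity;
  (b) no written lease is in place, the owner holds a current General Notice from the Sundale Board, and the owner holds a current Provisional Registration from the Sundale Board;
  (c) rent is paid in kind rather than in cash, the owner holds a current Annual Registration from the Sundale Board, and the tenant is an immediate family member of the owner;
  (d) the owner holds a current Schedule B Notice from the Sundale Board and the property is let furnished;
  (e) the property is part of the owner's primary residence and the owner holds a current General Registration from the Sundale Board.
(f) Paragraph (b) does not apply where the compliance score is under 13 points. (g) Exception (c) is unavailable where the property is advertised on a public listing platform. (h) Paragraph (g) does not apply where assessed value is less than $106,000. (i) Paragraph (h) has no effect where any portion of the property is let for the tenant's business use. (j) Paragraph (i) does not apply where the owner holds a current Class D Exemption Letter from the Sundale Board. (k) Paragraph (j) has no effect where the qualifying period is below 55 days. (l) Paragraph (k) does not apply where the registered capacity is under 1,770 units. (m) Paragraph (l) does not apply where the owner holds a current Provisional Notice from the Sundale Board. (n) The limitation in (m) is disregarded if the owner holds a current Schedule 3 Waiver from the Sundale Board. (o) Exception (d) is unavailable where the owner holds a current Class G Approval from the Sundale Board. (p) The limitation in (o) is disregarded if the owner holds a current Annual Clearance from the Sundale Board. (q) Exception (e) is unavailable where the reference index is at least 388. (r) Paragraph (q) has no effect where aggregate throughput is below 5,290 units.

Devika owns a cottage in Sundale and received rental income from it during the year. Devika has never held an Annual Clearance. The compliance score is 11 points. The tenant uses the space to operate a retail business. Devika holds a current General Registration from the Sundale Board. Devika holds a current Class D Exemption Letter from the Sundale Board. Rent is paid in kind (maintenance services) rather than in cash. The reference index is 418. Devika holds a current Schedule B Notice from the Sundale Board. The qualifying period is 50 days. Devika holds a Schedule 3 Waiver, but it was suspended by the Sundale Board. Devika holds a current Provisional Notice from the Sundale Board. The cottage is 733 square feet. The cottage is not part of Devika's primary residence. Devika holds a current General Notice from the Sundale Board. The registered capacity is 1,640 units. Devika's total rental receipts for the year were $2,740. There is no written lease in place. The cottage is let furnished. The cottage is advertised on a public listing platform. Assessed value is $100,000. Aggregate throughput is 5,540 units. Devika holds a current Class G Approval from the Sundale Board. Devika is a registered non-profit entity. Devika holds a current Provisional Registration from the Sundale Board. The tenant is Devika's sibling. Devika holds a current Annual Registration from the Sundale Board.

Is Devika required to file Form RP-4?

Yes — Devika must file Form RP-4.

Exception (a) fails — total rental receipts for the year are $2,740, not below $2,620.
Exception (b) is satisfied on its face — there is no written lease; a current General Notice is held; a current Provisional Registration is held. But applying paragraph (f): (f) operates against (b): the compliance score is 11 points, under the 13 points limit. (b) is therefore removed.
Exception (c)'s conditions are all satisfied: rent is paid in kind; a current Annual Registration is held; the tenant is an immediate family member. However, paragraphs (g)–(n) must be considered: (g) operates against (c): the property is publicly advertised. (h) would limit (g) — assessed value is $100,000, less than the $106,000 limit — but (i) sets (h) aside: (i) applies — the space is let for business use. (j) applies (a current Class D Exemption Letter is held), but is itself disapplied by (k): (k) operates — the qualifying period is 50 days, below the 55 days limit. (l) operates (the registered capacity is 1,640 units, under the 1,770 units limit), but is overridden by (m): (m) is engaged — a current Provisional Notice is held. (n), which would lift (m), is not triggered — the Schedule 3 Waiver is not current. (c) is therefore removed.
Exception (d) is satisfied on its face — a current Schedule B Notice is held; the property is let furnished. Turning to paragraphs (o)–(p): (o) operates against (d): a current Class G Approval is held. (p) is not engaged (no current Annual Clearance is held), so (o) stands. Exception (d) does not apply.
Exception (e) requires that the property is part of the owner's primary residence; but the cottage is not part of the primary residence, so (e) is unavailable.
No exception displaces § 52.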